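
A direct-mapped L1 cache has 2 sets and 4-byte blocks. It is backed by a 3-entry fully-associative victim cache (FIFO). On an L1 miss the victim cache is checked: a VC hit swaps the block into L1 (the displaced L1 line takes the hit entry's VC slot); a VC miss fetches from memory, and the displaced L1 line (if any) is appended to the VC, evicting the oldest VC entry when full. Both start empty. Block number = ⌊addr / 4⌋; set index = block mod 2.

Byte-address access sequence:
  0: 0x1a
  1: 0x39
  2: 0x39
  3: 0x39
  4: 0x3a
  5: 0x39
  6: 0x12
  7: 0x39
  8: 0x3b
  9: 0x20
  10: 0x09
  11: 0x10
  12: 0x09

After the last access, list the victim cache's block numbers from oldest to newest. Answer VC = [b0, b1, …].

#0 0x1a→b6/s0 MISS; vc=[]
#1 0x39→b14/s0 MISS; vc=[6]
#2 0x39→b14/s0 L1-HIT; vc=[6]
#3 0x39→b14/s0 L1-HIT; vc=[6]
#4 0x3a→b14/s0 L1-HIT; vc=[6]
#5 0x39→b14/s0 L1-HIT; vc=[6]
#6 0x12→b4/s0 MISS; vc=[6,14]
#7 0x39→b14/s0 VC-HIT; vc=[6,4]
#8 0x3b→b14/s0 L1-HIT; vc=[6,4]
#9 0x20→b8/s0 MISS; vc=[6,4,14]
#10 0x9→b2/s0 MISS; vc=[4,14,8]
#11 0x10→b4/s0 VC-HIT; vc=[2,14,8]
#12 0x9→b2/s0 VC-HIT; vc=[4,14,8]

VC = [4, 14, 8]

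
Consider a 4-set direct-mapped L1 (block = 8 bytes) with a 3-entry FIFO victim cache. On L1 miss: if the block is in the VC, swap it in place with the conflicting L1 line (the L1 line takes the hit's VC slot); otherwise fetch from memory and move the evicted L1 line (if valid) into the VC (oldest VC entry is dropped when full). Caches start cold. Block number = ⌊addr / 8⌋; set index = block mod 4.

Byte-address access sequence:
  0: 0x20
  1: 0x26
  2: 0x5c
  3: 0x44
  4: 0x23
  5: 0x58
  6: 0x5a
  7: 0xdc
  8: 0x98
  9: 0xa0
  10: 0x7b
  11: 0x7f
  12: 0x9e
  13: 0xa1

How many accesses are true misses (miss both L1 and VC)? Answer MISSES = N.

0: 0x20 (blk 4, set 0) → MISS  vc=[]
1: 0x26 (blk 4, set 0) → L1-HIT  vc=[]
2: 0x5c (blk 11, set 3) → MISS  vc=[]
3: 0x44 (blk 8, set 0) → MISS  vc=[4]
4: 0x23 (blk 4, set 0) → VC-HIT  vc=[8]
5: 0x58 (blk 11, set 3) → L1-HIT  vc=[8]
6: 0x5a (blk 11, set 3) → L1-HIT  vc=[8]
7: 0xdc (blk 27, set 3) → MISS  vc=[8, 11]
8: 0x98 (blk 19, set 3) → MISS  vc=[8, 11, 27]
9: 0xa0 (blk 20, set 0) → MISS  vc=[11, 27, 4]
10: 0x7b (blk 15, set 3) → MISS  vc=[27, 4, 19]
11: 0x7f (blk 15, set 3) → L1-HIT  vc=[27, 4, 19]
12: 0x9e (blk 19, set 3) → VC-HIT  vc=[27, 4, 15]
13: 0xa1 (blk 20, set 0) → L1-HIT  vc=[27, 4, 15]

MISSES = 7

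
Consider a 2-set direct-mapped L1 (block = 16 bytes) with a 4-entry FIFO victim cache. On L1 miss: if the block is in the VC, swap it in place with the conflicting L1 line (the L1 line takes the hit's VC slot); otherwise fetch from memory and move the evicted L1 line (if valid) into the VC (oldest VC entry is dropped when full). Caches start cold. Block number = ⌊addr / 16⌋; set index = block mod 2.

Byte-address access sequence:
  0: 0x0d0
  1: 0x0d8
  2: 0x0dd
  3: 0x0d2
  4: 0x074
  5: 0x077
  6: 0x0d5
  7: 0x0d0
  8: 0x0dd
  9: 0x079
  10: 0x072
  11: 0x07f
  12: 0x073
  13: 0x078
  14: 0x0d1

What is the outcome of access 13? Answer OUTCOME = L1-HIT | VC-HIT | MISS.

0: 0xd0 (blk 13, set 1) → MISS  vc=[]
1: 0xd8 (blk 13, set 1) → L1-HIT  vc=[]
2: 0xdd (blk 13, set 1) → L1-HIT  vc=[]
3: 0xd2 (blk 13, set 1) → L1-HIT  vc=[]
4: 0x74 (blk 7, set 1) → MISS  vc=[13]
5: 0x77 (blk 7, set 1) → L1-HIT  vc=[13]
6: 0xd5 (blk 13, set 1) → VC-HIT  vc=[7]
7: 0xd0 (blk 13, set 1) → L1-HIT  vc=[7]
8: 0xdd (blk 13, set 1) → L1-HIT  vc=[7]
9: 0x79 (blk 7, set 1) → VC-HIT  vc=[13]
10: 0x72 (blk 7, set 1) → L1-HIT  vc=[13]
11: 0x7f (blk 7, set 1) → L1-HIT  vc=[13]
12: 0x73 (blk 7, set 1) → L1-HIT  vc=[13]
13: 0x78 (blk 7, set 1) → L1-HIT  vc=[13]
14: 0xd1 (blk 13, set 1) → VC-HIT  vc=[7]

OUTCOME = L1-HIT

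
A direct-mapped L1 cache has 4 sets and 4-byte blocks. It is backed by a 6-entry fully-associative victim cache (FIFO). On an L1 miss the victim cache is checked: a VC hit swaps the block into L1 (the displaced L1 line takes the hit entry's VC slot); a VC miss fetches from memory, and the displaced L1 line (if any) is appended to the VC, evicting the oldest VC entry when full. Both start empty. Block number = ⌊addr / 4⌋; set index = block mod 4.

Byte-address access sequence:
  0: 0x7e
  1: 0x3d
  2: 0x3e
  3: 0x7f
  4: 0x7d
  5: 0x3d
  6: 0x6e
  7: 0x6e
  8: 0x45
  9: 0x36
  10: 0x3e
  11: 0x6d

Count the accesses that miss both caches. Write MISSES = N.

  [0] addr=0x7e blk=31 s=3: MISS | VC []
  [1] addr=0x3d blk=15 s=3: MISS | VC [31]
  [2] addr=0x3e blk=15 s=3: L1-HIT | VC [31]
  [3] addr=0x7f blk=31 s=3: VC-HIT | VC [15]
  [4] addr=0x7d blk=31 s=3: L1-HIT | VC [15]
  [5] addr=0x3d blk=15 s=3: VC-HIT | VC [31]
  [6] addr=0x6e blk=27 s=3: MISS | VC [31, 15]
  [7] addr=0x6e blk=27 s=3: L1-HIT | VC [31, 15]
  [8] addr=0x45 blk=17 s=1: MISS | VC [31, 15]
  [9] addr=0x36 blk=13 s=1: MISS | VC [31, 15, 17]
  [10] addr=0x3e blk=15 s=3: VC-HIT | VC [31, 27, 17]
  [11] addr=0x6d blk=27 s=3: VC-HIT | VC [31, 15, 17]

MISSES = 5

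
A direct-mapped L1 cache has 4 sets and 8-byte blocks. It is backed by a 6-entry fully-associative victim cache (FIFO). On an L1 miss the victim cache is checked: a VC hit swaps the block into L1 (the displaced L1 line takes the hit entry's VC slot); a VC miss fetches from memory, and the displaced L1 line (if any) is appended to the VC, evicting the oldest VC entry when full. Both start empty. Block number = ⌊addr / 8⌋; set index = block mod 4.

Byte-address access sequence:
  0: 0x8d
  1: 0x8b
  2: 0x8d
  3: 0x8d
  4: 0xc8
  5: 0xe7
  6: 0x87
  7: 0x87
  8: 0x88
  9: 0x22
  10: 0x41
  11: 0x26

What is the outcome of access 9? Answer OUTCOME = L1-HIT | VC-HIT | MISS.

OUTCOME = MISS

#0 0x8d→b17/s1 MISS; vc=[]
#1 0x8b→b17/s1 L1-HIT; vc=[]
#2 0x8d→b17/s1 L1-HIT; vc=[]
#3 0x8d→b17/s1 L1-HIT; vc=[]
#4 0xc8→b25/s1 MISS; vc=[17]
#5 0xe7→b28/s0 MISS; vc=[17]
#6 0x87→b16/s0 MISS; vc=[17,28]
#7 0x87→b16/s0 L1-HIT; vc=[17,28]
#8 0x88→b17/s1 VC-HIT; vc=[25,28]
#9 0x22→b4/s0 MISS; vc=[25,28,16]
#10 0x41→b8/s0 MISS; vc=[25,28,16,4]
#11 0x26→b4/s0 VC-HIT; vc=[25,28,16,8]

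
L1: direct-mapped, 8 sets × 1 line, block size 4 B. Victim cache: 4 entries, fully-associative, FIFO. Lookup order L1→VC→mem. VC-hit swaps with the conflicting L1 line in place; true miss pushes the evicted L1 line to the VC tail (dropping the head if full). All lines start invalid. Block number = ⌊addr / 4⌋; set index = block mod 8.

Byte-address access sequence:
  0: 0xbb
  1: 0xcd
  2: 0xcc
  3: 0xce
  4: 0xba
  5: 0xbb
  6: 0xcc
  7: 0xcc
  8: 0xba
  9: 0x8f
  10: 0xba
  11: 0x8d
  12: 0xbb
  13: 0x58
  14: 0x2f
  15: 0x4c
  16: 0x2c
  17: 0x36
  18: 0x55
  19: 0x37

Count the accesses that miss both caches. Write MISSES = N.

MISSES = 8

#0 0xbb→b46/s6 MISS; vc=[]
#1 0xcd→b51/s3 MISS; vc=[]
#2 0xcc→b51/s3 L1-HIT; vc=[]
#3 0xce→b51/s3 L1-HIT; vc=[]
#4 0xba→b46/s6 L1-HIT; vc=[]
#5 0xbb→b46/s6 L1-HIT; vc=[]
#6 0xcc→b51/s3 L1-HIT; vc=[]
#7 0xcc→b51/s3 L1-HIT; vc=[]
#8 0xba→b46/s6 L1-HIT; vc=[]
#9 0x8f→b35/s3 MISS; vc=[51]
#10 0xba→b46/s6 L1-HIT; vc=[51]
#11 0x8d→b35/s3 L1-HIT; vc=[51]
#12 0xbb→b46/s6 L1-HIT; vc=[51]
#13 0x58→b22/s6 MISS; vc=[51,46]
#14 0x2f→b11/s3 MISS; vc=[51,46,35]
#15 0x4c→b19/s3 MISS; vc=[51,46,35,11]
#16 0x2c→b11/s3 VC-HIT; vc=[51,46,35,19]
#17 0x36→b13/s5 MISS; vc=[51,46,35,19]
#18 0x55→b21/s5 MISS; vc=[46,35,19,13]
#19 0x37→b13/s5 VC-HIT; vc=[46,35,19,21]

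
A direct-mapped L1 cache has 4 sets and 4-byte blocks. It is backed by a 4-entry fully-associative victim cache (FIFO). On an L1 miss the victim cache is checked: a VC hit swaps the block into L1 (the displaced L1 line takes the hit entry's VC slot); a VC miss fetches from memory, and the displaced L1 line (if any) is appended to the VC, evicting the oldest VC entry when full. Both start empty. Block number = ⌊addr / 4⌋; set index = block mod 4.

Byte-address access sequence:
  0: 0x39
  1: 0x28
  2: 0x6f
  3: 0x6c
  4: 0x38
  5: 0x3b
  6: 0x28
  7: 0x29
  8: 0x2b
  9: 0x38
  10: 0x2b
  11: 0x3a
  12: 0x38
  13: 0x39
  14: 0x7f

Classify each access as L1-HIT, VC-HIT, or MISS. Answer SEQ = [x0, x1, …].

0: 0x39 (blk 14, set 2) → MISS  vc=[]
1: 0x28 (blk 10, set 2) → MISS  vc=[14]
2: 0x6f (blk 27, set 3) → MISS  vc=[14]
3: 0x6c (blk 27, set 3) → L1-HIT  vc=[14]
4: 0x38 (blk 14, set 2) → VC-HIT  vc=[10]
5: 0x3b (blk 14, set 2) → L1-HIT  vc=[10]
6: 0x28 (blk 10, set 2) → VC-HIT  vc=[14]
7: 0x29 (blk 10, set 2) → L1-HIT  vc=[14]
8: 0x2b (blk 10, set 2) → L1-HIT  vc=[14]
9: 0x38 (blk 14, set 2) → VC-HIT  vc=[10]
10: 0x2b (blk 10, set 2) → VC-HIT  vc=[14]
11: 0x3a (blk 14, set 2) → VC-HIT  vc=[10]
12: 0x38 (blk 14, set 2) → L1-HIT  vc=[10]
13: 0x39 (blk 14, set 2) → L1-HIT  vc=[10]
14: 0x7f (blk 31, set 3) → MISS  vc=[10, 27]

SEQ = [MISS, MISS, MISS, L1-HIT, VC-HIT, L1-HIT, VC-HIT, L1-HIT, L1-HIT, VC-HIT, VC-HIT, VC-HIT, L1-HIT, L1-HIT, MISS]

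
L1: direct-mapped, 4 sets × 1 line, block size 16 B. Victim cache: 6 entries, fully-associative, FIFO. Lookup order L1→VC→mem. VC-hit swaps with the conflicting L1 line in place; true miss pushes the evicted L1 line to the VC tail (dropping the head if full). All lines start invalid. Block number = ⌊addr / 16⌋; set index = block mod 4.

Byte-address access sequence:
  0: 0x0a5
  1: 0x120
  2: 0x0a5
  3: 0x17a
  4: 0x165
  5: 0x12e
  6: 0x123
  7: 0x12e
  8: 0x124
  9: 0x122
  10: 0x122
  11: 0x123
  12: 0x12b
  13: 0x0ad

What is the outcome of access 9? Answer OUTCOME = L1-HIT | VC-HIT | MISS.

  [0] addr=0xa5 blk=10 s=2: MISS | VC []
  [1] addr=0x120 blk=18 s=2: MISS | VC [10]
  [2] addr=0xa5 blk=10 s=2: VC-HIT | VC [18]
  [3] addr=0x17a blk=23 s=3: MISS | VC [18]
  [4] addr=0x165 blk=22 s=2: MISS | VC [18, 10]
  [5] addr=0x12e blk=18 s=2: VC-HIT | VC [22, 10]
  [6] addr=0x123 blk=18 s=2: L1-HIT | VC [22, 10]
  [7] addr=0x12e blk=18 s=2: L1-HIT | VC [22, 10]
  [8] addr=0x124 blk=18 s=2: L1-HIT | VC [22, 10]
  [9] addr=0x122 blk=18 s=2: L1-HIT | VC [22, 10]
  [10] addr=0x122 blk=18 s=2: L1-HIT | VC [22, 10]
  [11] addr=0x123 blk=18 s=2: L1-HIT | VC [22, 10]
  [12] addr=0x12b blk=18 s=2: L1-HIT | VC [22, 10]
  [13] addr=0xad blk=10 s=2: VC-HIT | VC [22, 18]

OUTCOME = L1-HIT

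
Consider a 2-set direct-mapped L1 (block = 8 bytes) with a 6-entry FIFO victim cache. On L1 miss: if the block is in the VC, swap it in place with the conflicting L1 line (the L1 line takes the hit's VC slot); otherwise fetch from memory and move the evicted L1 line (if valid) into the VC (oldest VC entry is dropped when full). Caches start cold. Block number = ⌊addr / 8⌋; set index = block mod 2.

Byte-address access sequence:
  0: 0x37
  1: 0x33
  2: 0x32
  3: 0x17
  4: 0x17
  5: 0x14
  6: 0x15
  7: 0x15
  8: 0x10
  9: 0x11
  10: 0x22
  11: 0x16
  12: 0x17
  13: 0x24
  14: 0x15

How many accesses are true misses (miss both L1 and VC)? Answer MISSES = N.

0: 0x37 (blk 6, set 0) → MISS  vc=[]
1: 0x33 (blk 6, set 0) → L1-HIT  vc=[]
2: 0x32 (blk 6, set 0) → L1-HIT  vc=[]
3: 0x17 (blk 2, set 0) → MISS  vc=[6]
4: 0x17 (blk 2, set 0) → L1-HIT  vc=[6]
5: 0x14 (blk 2, set 0) → L1-HIT  vc=[6]
6: 0x15 (blk 2, set 0) → L1-HIT  vc=[6]
7: 0x15 (blk 2, set 0) → L1-HIT  vc=[6]
8: 0x10 (blk 2, set 0) → L1-HIT  vc=[6]
9: 0x11 (blk 2, set 0) → L1-HIT  vc=[6]
10: 0x22 (blk 4, set 0) → MISS  vc=[6, 2]
11: 0x16 (blk 2, set 0) → VC-HIT  vc=[6, 4]
12: 0x17 (blk 2, set 0) → L1-HIT  vc=[6, 4]
13: 0x24 (blk 4, set 0) → VC-HIT  vc=[6, 2]
14: 0x15 (blk 2, set 0) → VC-HIT  vc=[6, 4]

MISSES = 3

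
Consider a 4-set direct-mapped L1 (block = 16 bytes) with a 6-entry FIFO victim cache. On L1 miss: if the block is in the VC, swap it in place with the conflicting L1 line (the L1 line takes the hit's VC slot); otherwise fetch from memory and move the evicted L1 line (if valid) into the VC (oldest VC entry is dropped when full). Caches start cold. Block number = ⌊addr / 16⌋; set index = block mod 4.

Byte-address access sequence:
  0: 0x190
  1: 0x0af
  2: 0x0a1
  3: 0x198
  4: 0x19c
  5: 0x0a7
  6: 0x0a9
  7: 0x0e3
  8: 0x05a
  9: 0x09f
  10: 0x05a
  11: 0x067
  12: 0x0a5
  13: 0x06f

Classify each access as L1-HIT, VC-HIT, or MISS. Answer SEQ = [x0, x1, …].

  [0] addr=0x190 blk=25 s=1: MISS | VC []
  [1] addr=0xaf blk=10 s=2: MISS | VC []
  [2] addr=0xa1 blk=10 s=2: L1-HIT | VC []
  [3] addr=0x198 blk=25 s=1: L1-HIT | VC []
  [4] addr=0x19c blk=25 s=1: L1-HIT | VC []
  [5] addr=0xa7 blk=10 s=2: L1-HIT | VC []
  [6] addr=0xa9 blk=10 s=2: L1-HIT | VC []
  [7] addr=0xe3 blk=14 s=2: MISS | VC [10]
  [8] addr=0x5a blk=5 s=1: MISS | VC [10, 25]
  [9] addr=0x9f blk=9 s=1: MISS | VC [10, 25, 5]
  [10] addr=0x5a blk=5 s=1: VC-HIT | VC [10, 25, 9]
  [11] addr=0x67 blk=6 s=2: MISS | VC [10, 25, 9, 14]
  [12] addr=0xa5 blk=10 s=2: VC-HIT | VC [6, 25, 9, 14]
  [13] addr=0x6f blk=6 s=2: VC-HIT | VC [10, 25, 9, 14]

SEQ = [MISS, MISS, L1-HIT, L1-HIT, L1-HIT, L1-HIT, L1-HIT, MISS, MISS, MISS, VC-HIT, MISS, VC-HIT, VC-HIT]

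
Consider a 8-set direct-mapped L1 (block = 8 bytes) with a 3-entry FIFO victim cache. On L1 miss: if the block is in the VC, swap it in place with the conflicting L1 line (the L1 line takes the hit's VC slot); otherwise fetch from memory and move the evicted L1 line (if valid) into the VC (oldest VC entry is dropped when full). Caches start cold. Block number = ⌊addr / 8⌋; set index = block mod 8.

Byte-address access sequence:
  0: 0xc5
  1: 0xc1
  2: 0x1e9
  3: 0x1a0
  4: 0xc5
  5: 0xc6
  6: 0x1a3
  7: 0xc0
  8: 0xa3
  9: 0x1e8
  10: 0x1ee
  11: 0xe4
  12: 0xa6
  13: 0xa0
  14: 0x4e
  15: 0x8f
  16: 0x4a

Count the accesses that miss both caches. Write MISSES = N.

MISSES = 7

0: 0xc5 (blk 24, set 0) → MISS  vc=[]
1: 0xc1 (blk 24, set 0) → L1-HIT  vc=[]
2: 0x1e9 (blk 61, set 5) → MISS  vc=[]
3: 0x1a0 (blk 52, set 4) → MISS  vc=[]
4: 0xc5 (blk 24, set 0) → L1-HIT  vc=[]
5: 0xc6 (blk 24, set 0) → L1-HIT  vc=[]
6: 0x1a3 (blk 52, set 4) → L1-HIT  vc=[]
7: 0xc0 (blk 24, set 0) → L1-HIT  vc=[]
8: 0xa3 (blk 20, set 4) → MISS  vc=[52]
9: 0x1e8 (blk 61, set 5) → L1-HIT  vc=[52]
10: 0x1ee (blk 61, set 5) → L1-HIT  vc=[52]
11: 0xe4 (blk 28, set 4) → MISS  vc=[52, 20]
12: 0xa6 (blk 20, set 4) → VC-HIT  vc=[52, 28]
13: 0xa0 (blk 20, set 4) → L1-HIT  vc=[52, 28]
14: 0x4e (blk 9, set 1) → MISS  vc=[52, 28]
15: 0x8f (blk 17, set 1) → MISS  vc=[52, 28, 9]
16: 0x4a (blk 9, set 1) → VC-HIT  vc=[52, 28, 17]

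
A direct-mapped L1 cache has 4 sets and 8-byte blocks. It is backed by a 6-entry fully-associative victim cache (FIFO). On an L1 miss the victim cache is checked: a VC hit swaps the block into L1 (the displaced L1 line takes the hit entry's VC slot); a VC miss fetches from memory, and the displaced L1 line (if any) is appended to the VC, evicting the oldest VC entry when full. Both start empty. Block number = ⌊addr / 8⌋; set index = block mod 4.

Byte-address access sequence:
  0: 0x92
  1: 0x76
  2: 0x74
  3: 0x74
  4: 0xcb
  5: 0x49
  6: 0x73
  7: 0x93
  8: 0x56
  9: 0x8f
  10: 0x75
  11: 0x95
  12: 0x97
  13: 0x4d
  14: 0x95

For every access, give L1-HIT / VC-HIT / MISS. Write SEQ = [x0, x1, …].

SEQ = [MISS, MISS, L1-HIT, L1-HIT, MISS, MISS, L1-HIT, VC-HIT, MISS, MISS, VC-HIT, VC-HIT, L1-HIT, VC-HIT, L1-HIT]

#0 0x92→b18/s2 MISS; vc=[]
#1 0x76→b14/s2 MISS; vc=[18]
#2 0x74→b14/s2 L1-HIT; vc=[18]
#3 0x74→b14/s2 L1-HIT; vc=[18]
#4 0xcb→b25/s1 MISS; vc=[18]
#5 0x49→b9/s1 MISS; vc=[18,25]
#6 0x73→b14/s2 L1-HIT; vc=[18,25]
#7 0x93→b18/s2 VC-HIT; vc=[14,25]
#8 0x56→b10/s2 MISS; vc=[14,25,18]
#9 0x8f→b17/s1 MISS; vc=[14,25,18,9]
#10 0x75→b14/s2 VC-HIT; vc=[10,25,18,9]
#11 0x95→b18/s2 VC-HIT; vc=[10,25,14,9]
#12 0x97→b18/s2 L1-HIT; vc=[10,25,14,9]
#13 0x4d→b9/s1 VC-HIT; vc=[10,25,14,17]
#14 0x95→b18/s2 L1-HIT; vc=[10,25,14,17]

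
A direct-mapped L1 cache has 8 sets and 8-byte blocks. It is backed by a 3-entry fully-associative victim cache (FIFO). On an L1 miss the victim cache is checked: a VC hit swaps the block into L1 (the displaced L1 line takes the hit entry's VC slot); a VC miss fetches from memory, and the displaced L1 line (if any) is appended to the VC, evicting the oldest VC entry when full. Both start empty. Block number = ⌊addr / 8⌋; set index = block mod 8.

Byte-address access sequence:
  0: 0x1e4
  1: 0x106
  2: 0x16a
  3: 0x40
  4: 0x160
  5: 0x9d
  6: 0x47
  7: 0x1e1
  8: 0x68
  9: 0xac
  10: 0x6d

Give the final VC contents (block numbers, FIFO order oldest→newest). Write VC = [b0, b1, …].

0: 0x1e4 (blk 60, set 4) → MISS  vc=[]
1: 0x106 (blk 32, set 0) → MISS  vc=[]
2: 0x16a (blk 45, set 5) → MISS  vc=[]
3: 0x40 (blk 8, set 0) → MISS  vc=[32]
4: 0x160 (blk 44, set 4) → MISS  vc=[32, 60]
5: 0x9d (blk 19, set 3) → MISS  vc=[32, 60]
6: 0x47 (blk 8, set 0) → L1-HIT  vc=[32, 60]
7: 0x1e1 (blk 60, set 4) → VC-HIT  vc=[32, 44]
8: 0x68 (blk 13, set 5) → MISS  vc=[32, 44, 45]
9: 0xac (blk 21, set 5) → MISS  vc=[44, 45, 13]
10: 0x6d (blk 13, set 5) → VC-HIT  vc=[44, 45, 21]

VC = [44, 45, 21]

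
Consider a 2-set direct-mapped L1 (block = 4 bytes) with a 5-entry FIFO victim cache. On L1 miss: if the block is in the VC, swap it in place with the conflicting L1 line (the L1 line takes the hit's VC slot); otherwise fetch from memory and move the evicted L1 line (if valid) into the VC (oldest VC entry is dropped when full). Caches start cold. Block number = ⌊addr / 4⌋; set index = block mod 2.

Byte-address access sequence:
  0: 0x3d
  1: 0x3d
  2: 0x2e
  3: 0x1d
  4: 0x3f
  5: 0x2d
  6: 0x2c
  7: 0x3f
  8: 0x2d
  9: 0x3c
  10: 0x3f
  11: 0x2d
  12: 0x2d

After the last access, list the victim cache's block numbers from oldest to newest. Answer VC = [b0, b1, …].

VC = [7, 15]

  [0] addr=0x3d blk=15 s=1: MISS | VC []
  [1] addr=0x3d blk=15 s=1: L1-HIT | VC []
  [2] addr=0x2e blk=11 s=1: MISS | VC [15]
  [3] addr=0x1d blk=7 s=1: MISS | VC [15, 11]
  [4] addr=0x3f blk=15 s=1: VC-HIT | VC [7, 11]
  [5] addr=0x2d blk=11 s=1: VC-HIT | VC [7, 15]
  [6] addr=0x2c blk=11 s=1: L1-HIT | VC [7, 15]
  [7] addr=0x3f blk=15 s=1: VC-HIT | VC [7, 11]
  [8] addr=0x2d blk=11 s=1: VC-HIT | VC [7, 15]
  [9] addr=0x3c blk=15 s=1: VC-HIT | VC [7, 11]
  [10] addr=0x3f blk=15 s=1: L1-HIT | VC [7, 11]
  [11] addr=0x2d blk=11 s=1: VC-HIT | VC [7, 15]
  [12] addr=0x2d blk=11 s=1: L1-HIT | VC [7, 15]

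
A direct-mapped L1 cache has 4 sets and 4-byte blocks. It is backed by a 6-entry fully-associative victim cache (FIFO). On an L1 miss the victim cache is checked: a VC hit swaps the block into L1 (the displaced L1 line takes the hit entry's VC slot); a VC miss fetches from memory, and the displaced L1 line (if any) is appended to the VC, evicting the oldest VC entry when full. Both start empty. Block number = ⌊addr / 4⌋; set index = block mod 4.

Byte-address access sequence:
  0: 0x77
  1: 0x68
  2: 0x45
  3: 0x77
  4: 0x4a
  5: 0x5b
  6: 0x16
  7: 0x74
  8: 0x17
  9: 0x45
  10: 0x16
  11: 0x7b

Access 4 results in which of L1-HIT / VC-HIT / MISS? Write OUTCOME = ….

OUTCOME = MISS

  [0] addr=0x77 blk=29 s=1: MISS | VC []
  [1] addr=0x68 blk=26 s=2: MISS | VC []
  [2] addr=0x45 blk=17 s=1: MISS | VC [29]
  [3] addr=0x77 blk=29 s=1: VC-HIT | VC [17]
  [4] addr=0x4a blk=18 s=2: MISS | VC [17, 26]
  [5] addr=0x5b blk=22 s=2: MISS | VC [17, 26, 18]
  [6] addr=0x16 blk=5 s=1: MISS | VC [17, 26, 18, 29]
  [7] addr=0x74 blk=29 s=1: VC-HIT | VC [17, 26, 18, 5]
  [8] addr=0x17 blk=5 s=1: VC-HIT | VC [17, 26, 18, 29]
  [9] addr=0x45 blk=17 s=1: VC-HIT | VC [5, 26, 18, 29]
  [10] addr=0x16 blk=5 s=1: VC-HIT | VC [17, 26, 18, 29]
  [11] addr=0x7b blk=30 s=2: MISS | VC [17, 26, 18, 29, 22]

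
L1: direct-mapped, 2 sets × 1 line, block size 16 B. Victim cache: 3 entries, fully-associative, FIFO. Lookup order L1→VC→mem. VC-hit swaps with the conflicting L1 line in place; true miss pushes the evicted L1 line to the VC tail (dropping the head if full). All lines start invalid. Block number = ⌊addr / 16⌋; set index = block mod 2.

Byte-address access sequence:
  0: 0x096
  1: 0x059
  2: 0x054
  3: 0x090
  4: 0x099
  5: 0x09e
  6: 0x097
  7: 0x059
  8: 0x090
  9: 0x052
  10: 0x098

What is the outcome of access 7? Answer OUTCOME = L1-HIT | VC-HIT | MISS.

#0 0x96→b9/s1 MISS; vc=[]
#1 0x59→b5/s1 MISS; vc=[9]
#2 0x54→b5/s1 L1-HIT; vc=[9]
#3 0x90→b9/s1 VC-HIT; vc=[5]
#4 0x99→b9/s1 L1-HIT; vc=[5]
#5 0x9e→b9/s1 L1-HIT; vc=[5]
#6 0x97→b9/s1 L1-HIT; vc=[5]
#7 0x59→b5/s1 VC-HIT; vc=[9]
#8 0x90→b9/s1 VC-HIT; vc=[5]
#9 0x52→b5/s1 VC-HIT; vc=[9]
#10 0x98→b9/s1 VC-HIT; vc=[5]

OUTCOME = VC-HIT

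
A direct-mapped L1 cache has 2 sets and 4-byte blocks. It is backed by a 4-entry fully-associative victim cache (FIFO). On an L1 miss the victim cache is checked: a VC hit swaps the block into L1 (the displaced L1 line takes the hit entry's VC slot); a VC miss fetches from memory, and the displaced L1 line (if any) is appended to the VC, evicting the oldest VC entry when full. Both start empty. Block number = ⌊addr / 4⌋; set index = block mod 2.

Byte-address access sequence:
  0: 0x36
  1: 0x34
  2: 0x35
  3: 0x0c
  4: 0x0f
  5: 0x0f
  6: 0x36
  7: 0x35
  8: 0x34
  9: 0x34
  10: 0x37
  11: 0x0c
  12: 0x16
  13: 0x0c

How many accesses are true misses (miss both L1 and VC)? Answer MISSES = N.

  [0] addr=0x36 blk=13 s=1: MISS | VC []
  [1] addr=0x34 blk=13 s=1: L1-HIT | VC []
  [2] addr=0x35 blk=13 s=1: L1-HIT | VC []
  [3] addr=0xc blk=3 s=1: MISS | VC [13]
  [4] addr=0xf blk=3 s=1: L1-HIT | VC [13]
  [5] addr=0xf blk=3 s=1: L1-HIT | VC [13]
  [6] addr=0x36 blk=13 s=1: VC-HIT | VC [3]
  [7] addr=0x35 blk=13 s=1: L1-HIT | VC [3]
  [8] addr=0x34 blk=13 s=1: L1-HIT | VC [3]
  [9] addr=0x34 blk=13 s=1: L1-HIT | VC [3]
  [10] addr=0x37 blk=13 s=1: L1-HIT | VC [3]
  [11] addr=0xc blk=3 s=1: VC-HIT | VC [13]
  [12] addr=0x16 blk=5 s=1: MISS | VC [13, 3]
  [13] addr=0xc blk=3 s=1: VC-HIT | VC [13, 5]

MISSES = 3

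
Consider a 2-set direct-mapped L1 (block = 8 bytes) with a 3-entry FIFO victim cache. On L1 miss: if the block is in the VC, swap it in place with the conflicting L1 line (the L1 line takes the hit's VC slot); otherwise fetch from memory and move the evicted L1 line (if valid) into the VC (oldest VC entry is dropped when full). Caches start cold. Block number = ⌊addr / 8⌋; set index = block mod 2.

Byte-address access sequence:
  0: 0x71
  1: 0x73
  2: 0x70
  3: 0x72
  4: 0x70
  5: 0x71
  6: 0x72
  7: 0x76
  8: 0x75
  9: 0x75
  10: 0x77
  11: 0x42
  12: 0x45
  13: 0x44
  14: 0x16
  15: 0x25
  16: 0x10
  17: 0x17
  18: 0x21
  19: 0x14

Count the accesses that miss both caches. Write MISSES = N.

MISSES = 4

  [0] addr=0x71 blk=14 s=0: MISS | VC []
  [1] addr=0x73 blk=14 s=0: L1-HIT | VC []
  [2] addr=0x70 blk=14 s=0: L1-HIT | VC []
  [3] addr=0x72 blk=14 s=0: L1-HIT | VC []
  [4] addr=0x70 blk=14 s=0: L1-HIT | VC []
  [5] addr=0x71 blk=14 s=0: L1-HIT | VC []
  [6] addr=0x72 blk=14 s=0: L1-HIT | VC []
  [7] addr=0x76 blk=14 s=0: L1-HIT | VC []
  [8] addr=0x75 blk=14 s=0: L1-HIT | VC []
  [9] addr=0x75 blk=14 s=0: L1-HIT | VC []
  [10] addr=0x77 blk=14 s=0: L1-HIT | VC []
  [11] addr=0x42 blk=8 s=0: MISS | VC [14]
  [12] addr=0x45 blk=8 s=0: L1-HIT | VC [14]
  [13] addr=0x44 blk=8 s=0: L1-HIT | VC [14]
  [14] addr=0x16 blk=2 s=0: MISS | VC [14, 8]
  [15] addr=0x25 blk=4 s=0: MISS | VC [14, 8, 2]
  [16] addr=0x10 blk=2 s=0: VC-HIT | VC [14, 8, 4]
  [17] addr=0x17 blk=2 s=0: L1-HIT | VC [14, 8, 4]
  [18] addr=0x21 blk=4 s=0: VC-HIT | VC [14, 8, 2]
  [19] addr=0x14 blk=2 s=0: VC-HIT | VC [14, 8, 4]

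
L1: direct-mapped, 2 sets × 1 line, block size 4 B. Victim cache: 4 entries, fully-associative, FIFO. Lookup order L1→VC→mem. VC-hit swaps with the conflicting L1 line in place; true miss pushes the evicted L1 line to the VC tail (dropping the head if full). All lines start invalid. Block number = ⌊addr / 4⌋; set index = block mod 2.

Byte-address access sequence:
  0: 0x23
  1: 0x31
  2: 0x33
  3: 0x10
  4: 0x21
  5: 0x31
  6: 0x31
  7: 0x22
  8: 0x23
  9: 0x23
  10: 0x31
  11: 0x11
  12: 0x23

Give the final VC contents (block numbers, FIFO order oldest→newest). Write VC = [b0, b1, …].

  [0] addr=0x23 blk=8 s=0: MISS | VC []
  [1] addr=0x31 blk=12 s=0: MISS | VC [8]
  [2] addr=0x33 blk=12 s=0: L1-HIT | VC [8]
  [3] addr=0x10 blk=4 s=0: MISS | VC [8, 12]
  [4] addr=0x21 blk=8 s=0: VC-HIT | VC [4, 12]
  [5] addr=0x31 blk=12 s=0: VC-HIT | VC [4, 8]
  [6] addr=0x31 blk=12 s=0: L1-HIT | VC [4, 8]
  [7] addr=0x22 blk=8 s=0: VC-HIT | VC [4, 12]
  [8] addr=0x23 blk=8 s=0: L1-HIT | VC [4, 12]
  [9] addr=0x23 blk=8 s=0: L1-HIT | VC [4, 12]
  [10] addr=0x31 blk=12 s=0: VC-HIT | VC [4, 8]
  [11] addr=0x11 blk=4 s=0: VC-HIT | VC [12, 8]
  [12] addr=0x23 blk=8 s=0: VC-HIT | VC [12, 4]

VC = [12, 4]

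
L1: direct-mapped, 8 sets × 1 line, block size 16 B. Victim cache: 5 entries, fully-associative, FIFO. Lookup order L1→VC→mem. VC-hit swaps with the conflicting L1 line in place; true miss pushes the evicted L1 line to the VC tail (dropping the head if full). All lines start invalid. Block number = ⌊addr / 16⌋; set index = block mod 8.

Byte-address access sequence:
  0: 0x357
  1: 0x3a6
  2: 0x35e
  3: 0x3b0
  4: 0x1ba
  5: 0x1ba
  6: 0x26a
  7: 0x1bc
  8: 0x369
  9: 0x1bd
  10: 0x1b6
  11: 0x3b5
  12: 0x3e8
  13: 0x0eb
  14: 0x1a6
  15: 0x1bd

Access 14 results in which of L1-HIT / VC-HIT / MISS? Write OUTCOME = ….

  [0] addr=0x357 blk=53 s=5: MISS | VC []
  [1] addr=0x3a6 blk=58 s=2: MISS | VC []
  [2] addr=0x35e blk=53 s=5: L1-HIT | VC []
  [3] addr=0x3b0 blk=59 s=3: MISS | VC []
  [4] addr=0x1ba blk=27 s=3: MISS | VC [59]
  [5] addr=0x1ba blk=27 s=3: L1-HIT | VC [59]
  [6] addr=0x26a blk=38 s=6: MISS | VC [59]
  [7] addr=0x1bc blk=27 s=3: L1-HIT | VC [59]
  [8] addr=0x369 blk=54 s=6: MISS | VC [59, 38]
  [9] addr=0x1bd blk=27 s=3: L1-HIT | VC [59, 38]
  [10] addr=0x1b6 blk=27 s=3: L1-HIT | VC [59, 38]
  [11] addr=0x3b5 blk=59 s=3: VC-HIT | VC [27, 38]
  [12] addr=0x3e8 blk=62 s=6: MISS | VC [27, 38, 54]
  [13] addr=0xeb blk=14 s=6: MISS | VC [27, 38, 54, 62]
  [14] addr=0x1a6 blk=26 s=2: MISS | VC [27, 38, 54, 62, 58]
  [15] addr=0x1bd blk=27 s=3: VC-HIT | VC [59, 38, 54, 62, 58]

OUTCOME = MISS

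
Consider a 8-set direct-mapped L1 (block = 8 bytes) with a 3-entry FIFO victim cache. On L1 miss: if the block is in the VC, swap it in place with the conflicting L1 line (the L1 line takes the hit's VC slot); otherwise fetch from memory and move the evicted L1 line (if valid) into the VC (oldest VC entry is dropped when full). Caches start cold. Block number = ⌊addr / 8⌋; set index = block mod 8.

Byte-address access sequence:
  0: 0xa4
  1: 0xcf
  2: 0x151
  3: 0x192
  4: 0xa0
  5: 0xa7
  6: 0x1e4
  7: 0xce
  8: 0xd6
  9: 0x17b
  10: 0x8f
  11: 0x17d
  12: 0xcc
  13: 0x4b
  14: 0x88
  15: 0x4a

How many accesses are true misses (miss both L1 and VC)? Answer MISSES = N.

#0 0xa4→b20/s4 MISS; vc=[]
#1 0xcf→b25/s1 MISS; vc=[]
#2 0x151→b42/s2 MISS; vc=[]
#3 0x192→b50/s2 MISS; vc=[42]
#4 0xa0→b20/s4 L1-HIT; vc=[42]
#5 0xa7→b20/s4 L1-HIT; vc=[42]
#6 0x1e4→b60/s4 MISS; vc=[42,20]
#7 0xce→b25/s1 L1-HIT; vc=[42,20]
#8 0xd6→b26/s2 MISS; vc=[42,20,50]
#9 0x17b→b47/s7 MISS; vc=[42,20,50]
#10 0x8f→b17/s1 MISS; vc=[20,50,25]
#11 0x17d→b47/s7 L1-HIT; vc=[20,50,25]
#12 0xcc→b25/s1 VC-HIT; vc=[20,50,17]
#13 0x4b→b9/s1 MISS; vc=[50,17,25]
#14 0x88→b17/s1 VC-HIT; vc=[50,9,25]
#15 0x4a→b9/s1 VC-HIT; vc=[50,17,25]

MISSES = 9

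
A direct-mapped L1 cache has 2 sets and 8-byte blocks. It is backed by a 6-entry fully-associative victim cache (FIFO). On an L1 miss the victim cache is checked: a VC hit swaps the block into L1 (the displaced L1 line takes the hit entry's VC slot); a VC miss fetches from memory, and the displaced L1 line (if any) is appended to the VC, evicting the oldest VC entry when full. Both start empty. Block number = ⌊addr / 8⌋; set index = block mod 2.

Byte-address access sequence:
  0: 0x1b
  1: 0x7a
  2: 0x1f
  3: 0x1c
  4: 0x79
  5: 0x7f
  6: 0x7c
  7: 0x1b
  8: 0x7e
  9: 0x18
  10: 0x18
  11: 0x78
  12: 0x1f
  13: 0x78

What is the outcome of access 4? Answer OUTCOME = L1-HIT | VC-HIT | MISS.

0: 0x1b (blk 3, set 1) → MISS  vc=[]
1: 0x7a (blk 15, set 1) → MISS  vc=[3]
2: 0x1f (blk 3, set 1) → VC-HIT  vc=[15]
3: 0x1c (blk 3, set 1) → L1-HIT  vc=[15]
4: 0x79 (blk 15, set 1) → VC-HIT  vc=[3]
5: 0x7f (blk 15, set 1) → L1-HIT  vc=[3]
6: 0x7c (blk 15, set 1) → L1-HIT  vc=[3]
7: 0x1b (blk 3, set 1) → VC-HIT  vc=[15]
8: 0x7e (blk 15, set 1) → VC-HIT  vc=[3]
9: 0x18 (blk 3, set 1) → VC-HIT  vc=[15]
10: 0x18 (blk 3, set 1) → L1-HIT  vc=[15]
11: 0x78 (blk 15, set 1) → VC-HIT  vc=[3]
12: 0x1f (blk 3, set 1) → VC-HIT  vc=[15]
13: 0x78 (blk 15, set 1) → VC-HIT  vc=[3]

OUTCOME = VC-HIT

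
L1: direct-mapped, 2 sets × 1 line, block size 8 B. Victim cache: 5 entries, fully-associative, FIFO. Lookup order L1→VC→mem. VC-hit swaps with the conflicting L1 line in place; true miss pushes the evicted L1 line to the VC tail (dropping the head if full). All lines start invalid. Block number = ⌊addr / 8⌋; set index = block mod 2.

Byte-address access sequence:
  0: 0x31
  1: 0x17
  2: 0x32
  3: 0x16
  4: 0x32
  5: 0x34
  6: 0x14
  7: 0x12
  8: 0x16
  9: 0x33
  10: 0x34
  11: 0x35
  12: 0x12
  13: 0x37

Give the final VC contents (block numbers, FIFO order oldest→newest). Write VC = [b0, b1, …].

0: 0x31 (blk 6, set 0) → MISS  vc=[]
1: 0x17 (blk 2, set 0) → MISS  vc=[6]
2: 0x32 (blk 6, set 0) → VC-HIT  vc=[2]
3: 0x16 (blk 2, set 0) → VC-HIT  vc=[6]
4: 0x32 (blk 6, set 0) → VC-HIT  vc=[2]
5: 0x34 (blk 6, set 0) → L1-HIT  vc=[2]
6: 0x14 (blk 2, set 0) → VC-HIT  vc=[6]
7: 0x12 (blk 2, set 0) → L1-HIT  vc=[6]
8: 0x16 (blk 2, set 0) → L1-HIT  vc=[6]
9: 0x33 (blk 6, set 0) → VC-HIT  vc=[2]
10: 0x34 (blk 6, set 0) → L1-HIT  vc=[2]
11: 0x35 (blk 6, set 0) → L1-HIT  vc=[2]
12: 0x12 (blk 2, set 0) → VC-HIT  vc=[6]
13: 0x37 (blk 6, set 0) → VC-HIT  vc=[2]

VC = [2]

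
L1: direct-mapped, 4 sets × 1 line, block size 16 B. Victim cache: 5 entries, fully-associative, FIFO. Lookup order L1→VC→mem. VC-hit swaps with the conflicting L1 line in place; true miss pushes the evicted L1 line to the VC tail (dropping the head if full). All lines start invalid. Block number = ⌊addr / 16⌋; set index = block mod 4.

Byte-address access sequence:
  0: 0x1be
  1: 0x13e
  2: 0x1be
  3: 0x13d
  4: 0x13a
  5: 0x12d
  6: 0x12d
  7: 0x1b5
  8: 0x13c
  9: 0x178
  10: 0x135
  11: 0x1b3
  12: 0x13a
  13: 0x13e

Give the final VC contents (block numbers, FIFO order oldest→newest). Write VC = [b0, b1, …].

0: 0x1be (blk 27, set 3) → MISS  vc=[]
1: 0x13e (blk 19, set 3) → MISS  vc=[27]
2: 0x1be (blk 27, set 3) → VC-HIT  vc=[19]
3: 0x13d (blk 19, set 3) → VC-HIT  vc=[27]
4: 0x13a (blk 19, set 3) → L1-HIT  vc=[27]
5: 0x12d (blk 18, set 2) → MISS  vc=[27]
6: 0x12d (blk 18, set 2) → L1-HIT  vc=[27]
7: 0x1b5 (blk 27, set 3) → VC-HIT  vc=[19]
8: 0x13c (blk 19, set 3) → VC-HIT  vc=[27]
9: 0x178 (blk 23, set 3) → MISS  vc=[27, 19]
10: 0x135 (blk 19, set 3) → VC-HIT  vc=[27, 23]
11: 0x1b3 (blk 27, set 3) → VC-HIT  vc=[19, 23]
12: 0x13a (blk 19, set 3) → VC-HIT  vc=[27, 23]
13: 0x13e (blk 19, set 3) → L1-HIT  vc=[27, 23]

VC = [27, 23]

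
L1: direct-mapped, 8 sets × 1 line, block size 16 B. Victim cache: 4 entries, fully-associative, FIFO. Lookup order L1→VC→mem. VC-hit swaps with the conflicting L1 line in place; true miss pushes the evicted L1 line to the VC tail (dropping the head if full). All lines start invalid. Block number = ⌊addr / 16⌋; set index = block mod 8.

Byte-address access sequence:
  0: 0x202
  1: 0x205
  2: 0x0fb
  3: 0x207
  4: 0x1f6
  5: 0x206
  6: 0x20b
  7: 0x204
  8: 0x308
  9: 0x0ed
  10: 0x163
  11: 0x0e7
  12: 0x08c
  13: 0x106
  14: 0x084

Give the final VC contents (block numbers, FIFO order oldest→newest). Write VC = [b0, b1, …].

  [0] addr=0x202 blk=32 s=0: MISS | VC []
  [1] addr=0x205 blk=32 s=0: L1-HIT | VC []
  [2] addr=0xfb blk=15 s=7: MISS | VC []
  [3] addr=0x207 blk=32 s=0: L1-HIT | VC []
  [4] addr=0x1f6 blk=31 s=7: MISS | VC [15]
  [5] addr=0x206 blk=32 s=0: L1-HIT | VC [15]
  [6] addr=0x20b blk=32 s=0: L1-HIT | VC [15]
  [7] addr=0x204 blk=32 s=0: L1-HIT | VC [15]
  [8] addr=0x308 blk=48 s=0: MISS | VC [15, 32]
  [9] addr=0xed blk=14 s=6: MISS | VC [15, 32]
  [10] addr=0x163 blk=22 s=6: MISS | VC [15, 32, 14]
  [11] addr=0xe7 blk=14 s=6: VC-HIT | VC [15, 32, 22]
  [12] addr=0x8c blk=8 s=0: MISS | VC [15, 32, 22, 48]
  [13] addr=0x106 blk=16 s=0: MISS | VC [32, 22, 48, 8]
  [14] addr=0x84 blk=8 s=0: VC-HIT | VC [32, 22, 48, 16]

VC = [32, 22, 48, 16]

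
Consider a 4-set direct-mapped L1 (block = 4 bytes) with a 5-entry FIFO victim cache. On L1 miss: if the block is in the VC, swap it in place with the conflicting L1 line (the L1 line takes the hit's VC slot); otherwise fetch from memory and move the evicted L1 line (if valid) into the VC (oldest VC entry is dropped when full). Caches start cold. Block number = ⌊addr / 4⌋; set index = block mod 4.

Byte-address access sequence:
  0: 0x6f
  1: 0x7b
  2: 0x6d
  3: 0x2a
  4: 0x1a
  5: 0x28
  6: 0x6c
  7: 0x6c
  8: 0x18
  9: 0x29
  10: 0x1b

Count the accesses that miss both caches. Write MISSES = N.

MISSES = 4

#0 0x6f→b27/s3 MISS; vc=[]
#1 0x7b→b30/s2 MISS; vc=[]
#2 0x6d→b27/s3 L1-HIT; vc=[]
#3 0x2a→b10/s2 MISS; vc=[30]
#4 0x1a→b6/s2 MISS; vc=[30,10]
#5 0x28→b10/s2 VC-HIT; vc=[30,6]
#6 0x6c→b27/s3 L1-HIT; vc=[30,6]
#7 0x6c→b27/s3 L1-HIT; vc=[30,6]
#8 0x18→b6/s2 VC-HIT; vc=[30,10]
#9 0x29→b10/s2 VC-HIT; vc=[30,6]
#10 0x1b→b6/s2 VC-HIT; vc=[30,10]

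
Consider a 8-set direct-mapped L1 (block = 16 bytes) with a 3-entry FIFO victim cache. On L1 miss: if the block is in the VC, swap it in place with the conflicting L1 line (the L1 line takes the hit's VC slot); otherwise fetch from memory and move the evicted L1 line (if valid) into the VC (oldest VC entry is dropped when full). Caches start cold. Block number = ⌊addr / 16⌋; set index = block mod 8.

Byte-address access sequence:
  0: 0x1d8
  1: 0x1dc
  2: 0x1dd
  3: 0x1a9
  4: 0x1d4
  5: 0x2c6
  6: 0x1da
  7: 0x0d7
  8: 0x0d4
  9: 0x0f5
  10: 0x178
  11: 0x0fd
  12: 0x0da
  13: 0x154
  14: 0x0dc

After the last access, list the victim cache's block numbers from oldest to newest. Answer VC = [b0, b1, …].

0: 0x1d8 (blk 29, set 5) → MISS  vc=[]
1: 0x1dc (blk 29, set 5) → L1-HIT  vc=[]
2: 0x1dd (blk 29, set 5) → L1-HIT  vc=[]
3: 0x1a9 (blk 26, set 2) → MISS  vc=[]
4: 0x1d4 (blk 29, set 5) → L1-HIT  vc=[]
5: 0x2c6 (blk 44, set 4) → MISS  vc=[]
6: 0x1da (blk 29, set 5) → L1-HIT  vc=[]
7: 0xd7 (blk 13, set 5) → MISS  vc=[29]
8: 0xd4 (blk 13, set 5) → L1-HIT  vc=[29]
9: 0xf5 (blk 15, set 7) → MISS  vc=[29]
10: 0x178 (blk 23, set 7) → MISS  vc=[29, 15]
11: 0xfd (blk 15, set 7) → VC-HIT  vc=[29, 23]
12: 0xda (blk 13, set 5) → L1-HIT  vc=[29, 23]
13: 0x154 (blk 21, set 5) → MISS  vc=[29, 23, 13]
14: 0xdc (blk 13, set 5) → VC-HIT  vc=[29, 23, 21]

VC = [29, 23, 21]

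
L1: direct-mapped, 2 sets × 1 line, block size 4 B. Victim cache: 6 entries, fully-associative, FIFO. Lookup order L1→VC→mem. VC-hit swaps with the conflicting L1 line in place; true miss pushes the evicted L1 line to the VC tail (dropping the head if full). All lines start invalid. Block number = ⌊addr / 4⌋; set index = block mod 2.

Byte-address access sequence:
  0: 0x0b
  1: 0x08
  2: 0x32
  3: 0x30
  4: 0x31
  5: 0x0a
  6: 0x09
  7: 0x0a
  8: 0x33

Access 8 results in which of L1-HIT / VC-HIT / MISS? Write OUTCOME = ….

OUTCOME = VC-HIT

0: 0xb (blk 2, set 0) → MISS  vc=[]
1: 0x8 (blk 2, set 0) → L1-HIT  vc=[]
2: 0x32 (blk 12, set 0) → MISS  vc=[2]
3: 0x30 (blk 12, set 0) → L1-HIT  vc=[2]
4: 0x31 (blk 12, set 0) → L1-HIT  vc=[2]
5: 0xa (blk 2, set 0) → VC-HIT  vc=[12]
6: 0x9 (blk 2, set 0) → L1-HIT  vc=[12]
7: 0xa (blk 2, set 0) → L1-HIT  vc=[12]
8: 0x33 (blk 12, set 0) → VC-HIT  vc=[2]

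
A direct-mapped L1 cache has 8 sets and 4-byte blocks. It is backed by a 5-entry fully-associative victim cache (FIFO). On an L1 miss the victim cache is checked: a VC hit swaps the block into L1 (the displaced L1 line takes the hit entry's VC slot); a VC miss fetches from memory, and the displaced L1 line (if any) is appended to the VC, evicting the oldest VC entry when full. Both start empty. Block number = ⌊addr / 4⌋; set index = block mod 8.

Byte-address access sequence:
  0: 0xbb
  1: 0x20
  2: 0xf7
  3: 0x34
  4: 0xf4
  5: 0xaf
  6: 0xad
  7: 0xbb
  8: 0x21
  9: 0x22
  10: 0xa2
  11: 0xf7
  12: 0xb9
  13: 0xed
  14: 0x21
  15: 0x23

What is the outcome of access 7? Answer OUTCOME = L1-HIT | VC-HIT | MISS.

0: 0xbb (blk 46, set 6) → MISS  vc=[]
1: 0x20 (blk 8, set 0) → MISS  vc=[]
2: 0xf7 (blk 61, set 5) → MISS  vc=[]
3: 0x34 (blk 13, set 5) → MISS  vc=[61]
4: 0xf4 (blk 61, set 5) → VC-HIT  vc=[13]
5: 0xaf (blk 43, set 3) → MISS  vc=[13]
6: 0xad (blk 43, set 3) → L1-HIT  vc=[13]
7: 0xbb (blk 46, set 6) → L1-HIT  vc=[13]
8: 0x21 (blk 8, set 0) → L1-HIT  vc=[13]
9: 0x22 (blk 8, set 0) → L1-HIT  vc=[13]
10: 0xa2 (blk 40, set 0) → MISS  vc=[13, 8]
11: 0xf7 (blk 61, set 5) → L1-HIT  vc=[13, 8]
12: 0xb9 (blk 46, set 6) → L1-HIT  vc=[13, 8]
13: 0xed (blk 59, set 3) → MISS  vc=[13, 8, 43]
14: 0x21 (blk 8, set 0) → VC-HIT  vc=[13, 40, 43]
15: 0x23 (blk 8, set 0) → L1-HIT  vc=[13, 40, 43]

OUTCOME = L1-HIT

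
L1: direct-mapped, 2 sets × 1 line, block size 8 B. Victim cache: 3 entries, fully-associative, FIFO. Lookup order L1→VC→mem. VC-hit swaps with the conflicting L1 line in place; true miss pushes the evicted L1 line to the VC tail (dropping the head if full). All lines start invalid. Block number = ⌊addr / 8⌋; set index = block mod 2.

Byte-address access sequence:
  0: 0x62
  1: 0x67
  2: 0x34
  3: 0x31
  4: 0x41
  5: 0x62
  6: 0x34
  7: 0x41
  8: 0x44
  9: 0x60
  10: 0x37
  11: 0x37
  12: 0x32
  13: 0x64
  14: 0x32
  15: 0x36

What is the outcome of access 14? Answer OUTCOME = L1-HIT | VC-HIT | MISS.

OUTCOME = VC-HIT

#0 0x62→b12/s0 MISS; vc=[]
#1 0x67→b12/s0 L1-HIT; vc=[]
#2 0x34→b6/s0 MISS; vc=[12]
#3 0x31→b6/s0 L1-HIT; vc=[12]
#4 0x41→b8/s0 MISS; vc=[12,6]
#5 0x62→b12/s0 VC-HIT; vc=[8,6]
#6 0x34→b6/s0 VC-HIT; vc=[8,12]
#7 0x41→b8/s0 VC-HIT; vc=[6,12]
#8 0x44→b8/s0 L1-HIT; vc=[6,12]
#9 0x60→b12/s0 VC-HIT; vc=[6,8]
#10 0x37→b6/s0 VC-HIT; vc=[12,8]
#11 0x37→b6/s0 L1-HIT; vc=[12,8]
#12 0x32→b6/s0 L1-HIT; vc=[12,8]
#13 0x64→b12/s0 VC-HIT; vc=[6,8]
#14 0x32→b6/s0 VC-HIT; vc=[12,8]
#15 0x36→b6/s0 L1-HIT; vc=[12,8]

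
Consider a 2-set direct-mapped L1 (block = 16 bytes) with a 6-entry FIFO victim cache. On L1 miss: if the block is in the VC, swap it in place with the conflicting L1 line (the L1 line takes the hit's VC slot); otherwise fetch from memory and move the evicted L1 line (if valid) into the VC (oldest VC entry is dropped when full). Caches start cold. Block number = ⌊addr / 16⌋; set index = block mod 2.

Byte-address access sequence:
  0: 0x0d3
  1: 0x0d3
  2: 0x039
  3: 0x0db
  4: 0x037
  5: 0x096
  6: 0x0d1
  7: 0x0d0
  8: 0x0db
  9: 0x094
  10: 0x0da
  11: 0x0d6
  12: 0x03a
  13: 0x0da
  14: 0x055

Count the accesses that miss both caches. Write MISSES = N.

MISSES = 4

0: 0xd3 (blk 13, set 1) → MISS  vc=[]
1: 0xd3 (blk 13, set 1) → L1-HIT  vc=[]
2: 0x39 (blk 3, set 1) → MISS  vc=[13]
3: 0xdb (blk 13, set 1) → VC-HIT  vc=[3]
4: 0x37 (blk 3, set 1) → VC-HIT  vc=[13]
5: 0x96 (blk 9, set 1) → MISS  vc=[13, 3]
6: 0xd1 (blk 13, set 1) → VC-HIT  vc=[9, 3]
7: 0xd0 (blk 13, set 1) → L1-HIT  vc=[9, 3]
8: 0xdb (blk 13, set 1) → L1-HIT  vc=[9, 3]
9: 0x94 (blk 9, set 1) → VC-HIT  vc=[13, 3]
10: 0xda (blk 13, set 1) → VC-HIT  vc=[9, 3]
11: 0xd6 (blk 13, set 1) → L1-HIT  vc=[9, 3]
12: 0x3a (blk 3, set 1) → VC-HIT  vc=[9, 13]
13: 0xda (blk 13, set 1) → VC-HIT  vc=[9, 3]
14: 0x55 (blk 5, set 1) → MISS  vc=[9, 3, 13]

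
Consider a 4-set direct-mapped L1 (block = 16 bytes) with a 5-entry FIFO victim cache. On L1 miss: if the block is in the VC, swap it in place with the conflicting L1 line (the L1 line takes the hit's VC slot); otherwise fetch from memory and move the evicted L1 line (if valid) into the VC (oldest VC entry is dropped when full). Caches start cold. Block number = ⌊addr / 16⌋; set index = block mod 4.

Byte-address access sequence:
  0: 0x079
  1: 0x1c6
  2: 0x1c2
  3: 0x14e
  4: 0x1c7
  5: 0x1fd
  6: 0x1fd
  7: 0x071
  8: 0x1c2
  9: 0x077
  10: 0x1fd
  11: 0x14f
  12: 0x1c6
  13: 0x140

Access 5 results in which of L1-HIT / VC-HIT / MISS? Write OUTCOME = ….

OUTCOME = MISS

0: 0x79 (blk 7, set 3) → MISS  vc=[]
1: 0x1c6 (blk 28, set 0) → MISS  vc=[]
2: 0x1c2 (blk 28, set 0) → L1-HIT  vc=[]
3: 0x14e (blk 20, set 0) → MISS  vc=[28]
4: 0x1c7 (blk 28, set 0) → VC-HIT  vc=[20]
5: 0x1fd (blk 31, set 3) → MISS  vc=[20, 7]
6: 0x1fd (blk 31, set 3) → L1-HIT  vc=[20, 7]
7: 0x71 (blk 7, set 3) → VC-HIT  vc=[20, 31]
8: 0x1c2 (blk 28, set 0) → L1-HIT  vc=[20, 31]
9: 0x77 (blk 7, set 3) → L1-HIT  vc=[20, 31]
10: 0x1fd (blk 31, set 3) → VC-HIT  vc=[20, 7]
11: 0x14f (blk 20, set 0) → VC-HIT  vc=[28, 7]
12: 0x1c6 (blk 28, set 0) → VC-HIT  vc=[20, 7]
13: 0x140 (blk 20, set 0) → VC-HIT  vc=[28, 7]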